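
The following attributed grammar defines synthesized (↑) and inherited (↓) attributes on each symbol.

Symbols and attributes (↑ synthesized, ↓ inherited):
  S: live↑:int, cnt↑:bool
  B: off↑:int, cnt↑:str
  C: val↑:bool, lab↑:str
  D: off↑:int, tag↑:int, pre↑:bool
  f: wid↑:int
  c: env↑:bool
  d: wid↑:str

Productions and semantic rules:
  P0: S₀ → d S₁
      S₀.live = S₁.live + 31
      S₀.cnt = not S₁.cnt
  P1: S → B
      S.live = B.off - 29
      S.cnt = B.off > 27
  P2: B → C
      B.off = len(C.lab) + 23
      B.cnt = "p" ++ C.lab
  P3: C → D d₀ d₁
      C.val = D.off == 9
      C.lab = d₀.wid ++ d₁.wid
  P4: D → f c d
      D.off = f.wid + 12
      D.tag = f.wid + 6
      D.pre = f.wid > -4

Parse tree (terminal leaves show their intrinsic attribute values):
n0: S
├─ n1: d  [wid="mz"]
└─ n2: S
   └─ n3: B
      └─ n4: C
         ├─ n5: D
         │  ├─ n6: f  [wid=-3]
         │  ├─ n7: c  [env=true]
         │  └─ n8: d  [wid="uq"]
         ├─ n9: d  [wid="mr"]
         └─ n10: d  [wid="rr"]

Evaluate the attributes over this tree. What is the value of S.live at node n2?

-2

1. n1.wid = "mz"  [terminal]
2. n6.wid = -3  [terminal]
3. n7.env = true  [terminal]
4. n8.wid = "uq"  [terminal]
5. n5.off = 9  [f.wid + 12]
6. n5.tag = 3  [f.wid + 6]
7. n5.pre = true  [f.wid > -4]
8. n9.wid = "mr"  [terminal]
9. n10.wid = "rr"  [terminal]
10. n4.val = true  [D.off == 9]
11. n4.lab = "mrrr"  [d₀.wid ++ d₁.wid]
12. n3.off = 27  [len(C.lab) + 23]
13. n3.cnt = "pmrrr"  ["p" ++ C.lab]
14. n2.live = -2  [B.off - 29]
15. n2.cnt = false  [B.off > 27]
16. n0.live = 29  [S₁.live + 31]
17. n0.cnt = true  [not S₁.cnt]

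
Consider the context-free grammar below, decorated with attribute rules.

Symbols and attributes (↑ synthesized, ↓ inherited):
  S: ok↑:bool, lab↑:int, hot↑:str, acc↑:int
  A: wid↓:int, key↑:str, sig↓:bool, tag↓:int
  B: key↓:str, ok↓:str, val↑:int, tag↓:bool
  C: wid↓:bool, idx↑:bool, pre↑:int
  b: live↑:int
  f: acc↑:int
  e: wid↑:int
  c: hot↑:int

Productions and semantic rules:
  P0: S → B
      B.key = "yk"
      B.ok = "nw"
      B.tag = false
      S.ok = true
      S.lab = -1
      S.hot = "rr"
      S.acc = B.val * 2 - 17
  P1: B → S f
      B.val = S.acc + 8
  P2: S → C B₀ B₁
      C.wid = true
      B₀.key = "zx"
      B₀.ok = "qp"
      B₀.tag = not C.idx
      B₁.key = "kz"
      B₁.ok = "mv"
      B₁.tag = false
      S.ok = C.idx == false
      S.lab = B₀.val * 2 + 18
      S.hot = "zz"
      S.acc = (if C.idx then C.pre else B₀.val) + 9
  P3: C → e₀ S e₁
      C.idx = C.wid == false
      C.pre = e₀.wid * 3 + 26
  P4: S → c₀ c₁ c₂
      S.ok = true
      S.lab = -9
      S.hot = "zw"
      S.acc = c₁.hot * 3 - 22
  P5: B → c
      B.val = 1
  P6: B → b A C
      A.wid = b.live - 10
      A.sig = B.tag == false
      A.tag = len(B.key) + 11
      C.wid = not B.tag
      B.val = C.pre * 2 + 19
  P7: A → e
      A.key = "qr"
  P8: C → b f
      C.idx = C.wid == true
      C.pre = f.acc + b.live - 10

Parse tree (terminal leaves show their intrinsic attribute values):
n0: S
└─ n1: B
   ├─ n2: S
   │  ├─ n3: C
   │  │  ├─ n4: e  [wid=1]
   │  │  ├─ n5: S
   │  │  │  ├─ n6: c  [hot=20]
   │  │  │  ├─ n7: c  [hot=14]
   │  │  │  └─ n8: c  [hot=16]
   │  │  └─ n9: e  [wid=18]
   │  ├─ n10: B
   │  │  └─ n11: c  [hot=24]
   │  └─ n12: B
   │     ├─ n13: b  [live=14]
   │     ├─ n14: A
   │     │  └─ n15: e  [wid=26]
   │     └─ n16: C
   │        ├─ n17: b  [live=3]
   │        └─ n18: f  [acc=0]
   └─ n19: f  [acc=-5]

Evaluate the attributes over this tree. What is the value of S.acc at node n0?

1. n1.key = "yk"  ["yk"]
2. n1.ok = "nw"  ["nw"]
3. n1.tag = false  [false]
4. n3.wid = true  [true]
5. n4.wid = 1  [terminal]
6. n6.hot = 20  [terminal]
7. n7.hot = 14  [terminal]
8. n8.hot = 16  [terminal]
9. n5.ok = true  [true]
10. n5.lab = -9  [-9]
11. n5.hot = "zw"  ["zw"]
12. n5.acc = 20  [c₁.hot * 3 - 22]
13. n9.wid = 18  [terminal]
14. n3.idx = false  [C.wid == false]
15. n3.pre = 29  [e₀.wid * 3 + 26]
16. n10.key = "zx"  ["zx"]
17. n10.ok = "qp"  ["qp"]
18. n10.tag = true  [not C.idx]
19. n11.hot = 24  [terminal]
20. n10.val = 1  [1]
21. n12.key = "kz"  ["kz"]
22. n12.ok = "mv"  ["mv"]
23. n12.tag = false  [false]
24. n13.live = 14  [terminal]
25. n14.wid = 4  [b.live - 10]
26. n14.sig = true  [B.tag == false]
27. n14.tag = 13  [len(B.key) + 11]
28. n15.wid = 26  [terminal]
29. n14.key = "qr"  ["qr"]
30. n16.wid = true  [not B.tag]
31. n17.live = 3  [terminal]
32. n18.acc = 0  [terminal]
33. n16.idx = true  [C.wid == true]
34. n16.pre = -7  [f.acc + b.live - 10]
35. n12.val = 5  [C.pre * 2 + 19]
36. n2.ok = true  [C.idx == false]
37. n2.lab = 20  [B₀.val * 2 + 18]
38. n2.hot = "zz"  ["zz"]
39. n2.acc = 10  [(if C.idx then C.pre else B₀.val) + 9]
40. n19.acc = -5  [terminal]
41. n1.val = 18  [S.acc + 8]
42. n0.ok = true  [true]
43. n0.lab = -1  [-1]
44. n0.hot = "rr"  ["rr"]
45. n0.acc = 19  [B.val * 2 - 17]

19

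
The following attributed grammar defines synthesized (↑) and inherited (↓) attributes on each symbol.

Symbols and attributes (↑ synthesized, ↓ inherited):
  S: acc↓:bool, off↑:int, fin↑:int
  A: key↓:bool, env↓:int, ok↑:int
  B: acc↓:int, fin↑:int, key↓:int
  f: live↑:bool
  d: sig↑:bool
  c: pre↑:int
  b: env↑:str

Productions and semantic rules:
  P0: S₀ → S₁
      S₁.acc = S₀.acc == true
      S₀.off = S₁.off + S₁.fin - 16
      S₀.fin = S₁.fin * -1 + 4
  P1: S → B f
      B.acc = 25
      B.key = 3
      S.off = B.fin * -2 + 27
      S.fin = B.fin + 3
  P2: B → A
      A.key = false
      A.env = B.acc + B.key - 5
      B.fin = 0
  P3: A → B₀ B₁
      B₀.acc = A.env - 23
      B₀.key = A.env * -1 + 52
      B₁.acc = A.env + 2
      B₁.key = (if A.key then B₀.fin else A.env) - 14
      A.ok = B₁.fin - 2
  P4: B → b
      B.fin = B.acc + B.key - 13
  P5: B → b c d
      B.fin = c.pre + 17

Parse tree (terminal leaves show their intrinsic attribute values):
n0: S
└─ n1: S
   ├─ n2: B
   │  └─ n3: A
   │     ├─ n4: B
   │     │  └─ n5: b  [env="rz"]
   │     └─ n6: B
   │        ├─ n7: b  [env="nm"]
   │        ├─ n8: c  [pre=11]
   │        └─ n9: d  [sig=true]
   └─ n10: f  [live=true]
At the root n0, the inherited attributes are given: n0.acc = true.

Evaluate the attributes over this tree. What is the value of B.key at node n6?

1. n0.acc = true  [given at root]
2. n1.acc = true  [S₀.acc == true]
3. n2.acc = 25  [25]
4. n2.key = 3  [3]
5. n3.key = false  [false]
6. n3.env = 23  [B.acc + B.key - 5]
7. n4.acc = 0  [A.env - 23]
8. n4.key = 29  [A.env * -1 + 52]
9. n5.env = "rz"  [terminal]
10. n4.fin = 16  [B.acc + B.key - 13]
11. n6.acc = 25  [A.env + 2]
12. n6.key = 9  [(if A.key then B₀.fin else A.env) - 14]
13. n7.env = "nm"  [terminal]
14. n8.pre = 11  [terminal]
15. n9.sig = true  [terminal]
16. n6.fin = 28  [c.pre + 17]
17. n3.ok = 26  [B₁.fin - 2]
18. n2.fin = 0  [0]
19. n10.live = true  [terminal]
20. n1.off = 27  [B.fin * -2 + 27]
21. n1.fin = 3  [B.fin + 3]
22. n0.off = 14  [S₁.off + S₁.fin - 16]
23. n0.fin = 1  [S₁.fin * -1 + 4]

9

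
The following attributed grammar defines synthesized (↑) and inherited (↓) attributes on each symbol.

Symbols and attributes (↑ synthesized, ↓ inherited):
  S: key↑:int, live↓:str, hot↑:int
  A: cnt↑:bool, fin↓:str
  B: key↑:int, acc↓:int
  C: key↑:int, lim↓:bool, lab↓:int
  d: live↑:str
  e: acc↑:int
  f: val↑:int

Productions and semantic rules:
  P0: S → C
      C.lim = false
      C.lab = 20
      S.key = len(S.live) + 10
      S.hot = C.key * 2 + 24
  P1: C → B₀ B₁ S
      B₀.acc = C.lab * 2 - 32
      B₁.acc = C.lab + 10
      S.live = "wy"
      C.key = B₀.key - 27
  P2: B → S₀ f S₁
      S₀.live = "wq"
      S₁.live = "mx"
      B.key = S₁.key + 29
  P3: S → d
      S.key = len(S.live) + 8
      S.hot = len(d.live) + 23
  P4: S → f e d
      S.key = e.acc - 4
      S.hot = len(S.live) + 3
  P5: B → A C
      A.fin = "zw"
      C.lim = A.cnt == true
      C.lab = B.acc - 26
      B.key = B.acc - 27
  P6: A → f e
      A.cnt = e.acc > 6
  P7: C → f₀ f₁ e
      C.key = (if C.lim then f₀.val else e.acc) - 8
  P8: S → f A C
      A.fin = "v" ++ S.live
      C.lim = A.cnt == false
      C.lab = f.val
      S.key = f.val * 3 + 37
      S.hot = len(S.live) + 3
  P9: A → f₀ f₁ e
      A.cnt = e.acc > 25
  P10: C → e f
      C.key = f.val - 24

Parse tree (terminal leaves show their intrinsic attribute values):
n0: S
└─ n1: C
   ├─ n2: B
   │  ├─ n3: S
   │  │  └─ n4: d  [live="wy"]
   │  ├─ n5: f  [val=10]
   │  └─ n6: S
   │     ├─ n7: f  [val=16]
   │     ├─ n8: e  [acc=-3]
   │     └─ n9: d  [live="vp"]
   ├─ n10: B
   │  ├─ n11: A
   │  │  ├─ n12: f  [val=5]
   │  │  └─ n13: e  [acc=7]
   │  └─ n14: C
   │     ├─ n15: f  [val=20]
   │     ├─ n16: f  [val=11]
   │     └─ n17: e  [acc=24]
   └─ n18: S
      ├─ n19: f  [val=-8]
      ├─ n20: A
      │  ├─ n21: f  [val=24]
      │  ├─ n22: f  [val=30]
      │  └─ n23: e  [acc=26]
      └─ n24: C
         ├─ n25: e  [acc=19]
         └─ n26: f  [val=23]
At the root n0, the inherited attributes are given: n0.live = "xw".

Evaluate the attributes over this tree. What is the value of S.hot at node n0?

1. n0.live = "xw"  [given at root]
2. n1.lim = false  [false]
3. n1.lab = 20  [20]
4. n2.acc = 8  [C.lab * 2 - 32]
5. n3.live = "wq"  ["wq"]
6. n4.live = "wy"  [terminal]
7. n3.key = 10  [len(S.live) + 8]
8. n3.hot = 25  [len(d.live) + 23]
9. n5.val = 10  [terminal]
10. n6.live = "mx"  ["mx"]
11. n7.val = 16  [terminal]
12. n8.acc = -3  [terminal]
13. n9.live = "vp"  [terminal]
14. n6.key = -7  [e.acc - 4]
15. n6.hot = 5  [len(S.live) + 3]
16. n2.key = 22  [S₁.key + 29]
17. n10.acc = 30  [C.lab + 10]
18. n11.fin = "zw"  ["zw"]
19. n12.val = 5  [terminal]
20. n13.acc = 7  [terminal]
21. n11.cnt = true  [e.acc > 6]
22. n14.lim = true  [A.cnt == true]
23. n14.lab = 4  [B.acc - 26]
24. n15.val = 20  [terminal]
25. n16.val = 11  [terminal]
26. n17.acc = 24  [terminal]
27. n14.key = 12  [(if C.lim then f₀.val else e.acc) - 8]
28. n10.key = 3  [B.acc - 27]
29. n18.live = "wy"  ["wy"]
30. n19.val = -8  [terminal]
31. n20.fin = "vwy"  ["v" ++ S.live]
32. n21.val = 24  [terminal]
33. n22.val = 30  [terminal]
34. n23.acc = 26  [terminal]
35. n20.cnt = true  [e.acc > 25]
36. n24.lim = false  [A.cnt == false]
37. n24.lab = -8  [f.val]
38. n25.acc = 19  [terminal]
39. n26.val = 23  [terminal]
40. n24.key = -1  [f.val - 24]
41. n18.key = 13  [f.val * 3 + 37]
42. n18.hot = 5  [len(S.live) + 3]
43. n1.key = -5  [B₀.key - 27]
44. n0.key = 12  [len(S.live) + 10]
45. n0.hot = 14  [C.key * 2 + 24]

14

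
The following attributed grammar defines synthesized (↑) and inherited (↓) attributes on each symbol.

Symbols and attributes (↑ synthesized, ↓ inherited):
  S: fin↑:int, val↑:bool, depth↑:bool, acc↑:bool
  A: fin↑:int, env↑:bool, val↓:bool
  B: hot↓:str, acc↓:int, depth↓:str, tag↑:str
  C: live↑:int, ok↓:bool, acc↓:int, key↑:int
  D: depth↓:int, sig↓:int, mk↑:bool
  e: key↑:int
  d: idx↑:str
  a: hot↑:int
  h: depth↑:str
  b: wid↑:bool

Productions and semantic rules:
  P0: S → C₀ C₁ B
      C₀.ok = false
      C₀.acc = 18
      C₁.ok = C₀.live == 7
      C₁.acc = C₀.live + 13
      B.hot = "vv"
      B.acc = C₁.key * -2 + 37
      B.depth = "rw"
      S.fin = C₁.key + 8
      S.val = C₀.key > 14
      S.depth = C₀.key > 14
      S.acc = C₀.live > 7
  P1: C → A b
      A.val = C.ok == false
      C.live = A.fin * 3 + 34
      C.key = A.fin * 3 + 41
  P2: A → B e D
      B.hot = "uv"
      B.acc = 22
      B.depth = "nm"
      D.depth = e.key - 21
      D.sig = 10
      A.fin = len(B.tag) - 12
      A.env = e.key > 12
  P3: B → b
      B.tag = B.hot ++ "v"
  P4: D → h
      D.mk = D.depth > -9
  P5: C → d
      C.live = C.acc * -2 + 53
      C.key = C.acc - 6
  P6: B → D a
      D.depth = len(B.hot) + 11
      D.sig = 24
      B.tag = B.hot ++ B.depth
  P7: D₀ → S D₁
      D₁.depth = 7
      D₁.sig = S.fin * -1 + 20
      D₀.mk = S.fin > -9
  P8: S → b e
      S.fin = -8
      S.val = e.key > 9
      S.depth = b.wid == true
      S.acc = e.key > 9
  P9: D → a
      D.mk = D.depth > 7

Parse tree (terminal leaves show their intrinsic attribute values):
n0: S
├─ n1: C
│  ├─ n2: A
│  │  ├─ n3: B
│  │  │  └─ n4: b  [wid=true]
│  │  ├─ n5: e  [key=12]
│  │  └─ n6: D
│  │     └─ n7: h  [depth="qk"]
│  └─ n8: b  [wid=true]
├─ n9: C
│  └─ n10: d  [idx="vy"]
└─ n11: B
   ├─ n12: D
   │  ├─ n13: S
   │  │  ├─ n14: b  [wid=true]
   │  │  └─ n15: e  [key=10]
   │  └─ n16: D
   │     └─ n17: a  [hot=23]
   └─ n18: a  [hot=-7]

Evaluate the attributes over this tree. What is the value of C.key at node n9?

14

1. n1.ok = false  [false]
2. n1.acc = 18  [18]
3. n2.val = true  [C.ok == false]
4. n3.hot = "uv"  ["uv"]
5. n3.acc = 22  [22]
6. n3.depth = "nm"  ["nm"]
7. n4.wid = true  [terminal]
8. n3.tag = "uvv"  [B.hot ++ "v"]
9. n5.key = 12  [terminal]
10. n6.depth = -9  [e.key - 21]
11. n6.sig = 10  [10]
12. n7.depth = "qk"  [terminal]
13. n6.mk = false  [D.depth > -9]
14. n2.fin = -9  [len(B.tag) - 12]
15. n2.env = false  [e.key > 12]
16. n8.wid = true  [terminal]
17. n1.live = 7  [A.fin * 3 + 34]
18. n1.key = 14  [A.fin * 3 + 41]
19. n9.ok = true  [C₀.live == 7]
20. n9.acc = 20  [C₀.live + 13]
21. n10.idx = "vy"  [terminal]
22. n9.live = 13  [C.acc * -2 + 53]
23. n9.key = 14  [C.acc - 6]
24. n11.hot = "vv"  ["vv"]
25. n11.acc = 9  [C₁.key * -2 + 37]
26. n11.depth = "rw"  ["rw"]
27. n12.depth = 13  [len(B.hot) + 11]
28. n12.sig = 24  [24]
29. n14.wid = true  [terminal]
30. n15.key = 10  [terminal]
31. n13.fin = -8  [-8]
32. n13.val = true  [e.key > 9]
33. n13.depth = true  [b.wid == true]
34. n13.acc = true  [e.key > 9]
35. n16.depth = 7  [7]
36. n16.sig = 28  [S.fin * -1 + 20]
37. n17.hot = 23  [terminal]
38. n16.mk = false  [D.depth > 7]
39. n12.mk = true  [S.fin > -9]
40. n18.hot = -7  [terminal]
41. n11.tag = "vvrw"  [B.hot ++ B.depth]
42. n0.fin = 22  [C₁.key + 8]
43. n0.val = false  [C₀.key > 14]
44. n0.depth = false  [C₀.key > 14]
45. n0.acc = false  [C₀.live > 7]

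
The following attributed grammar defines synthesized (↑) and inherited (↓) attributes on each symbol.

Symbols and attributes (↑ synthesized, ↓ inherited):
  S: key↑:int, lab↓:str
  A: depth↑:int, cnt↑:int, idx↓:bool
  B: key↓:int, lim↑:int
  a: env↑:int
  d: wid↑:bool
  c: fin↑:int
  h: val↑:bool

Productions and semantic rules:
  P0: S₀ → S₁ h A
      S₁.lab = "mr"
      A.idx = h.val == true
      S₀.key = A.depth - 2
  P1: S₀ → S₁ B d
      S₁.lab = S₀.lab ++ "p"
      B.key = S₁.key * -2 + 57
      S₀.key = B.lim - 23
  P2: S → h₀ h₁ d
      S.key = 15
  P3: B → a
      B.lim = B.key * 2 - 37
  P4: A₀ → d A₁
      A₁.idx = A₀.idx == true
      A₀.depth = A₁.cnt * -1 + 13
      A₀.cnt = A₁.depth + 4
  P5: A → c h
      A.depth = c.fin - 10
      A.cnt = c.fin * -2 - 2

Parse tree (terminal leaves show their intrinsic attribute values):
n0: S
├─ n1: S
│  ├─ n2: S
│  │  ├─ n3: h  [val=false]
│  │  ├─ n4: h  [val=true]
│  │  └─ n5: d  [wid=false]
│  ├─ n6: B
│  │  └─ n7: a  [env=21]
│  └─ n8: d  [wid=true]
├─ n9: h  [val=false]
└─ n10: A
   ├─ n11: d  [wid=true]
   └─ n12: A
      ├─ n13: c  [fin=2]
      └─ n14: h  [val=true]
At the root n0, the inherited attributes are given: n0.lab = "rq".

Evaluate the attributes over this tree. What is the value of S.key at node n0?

17

1. n0.lab = "rq"  [given at root]
2. n1.lab = "mr"  ["mr"]
3. n2.lab = "mrp"  [S₀.lab ++ "p"]
4. n3.val = false  [terminal]
5. n4.val = true  [terminal]
6. n5.wid = false  [terminal]
7. n2.key = 15  [15]
8. n6.key = 27  [S₁.key * -2 + 57]
9. n7.env = 21  [terminal]
10. n6.lim = 17  [B.key * 2 - 37]
11. n8.wid = true  [terminal]
12. n1.key = -6  [B.lim - 23]
13. n9.val = false  [terminal]
14. n10.idx = false  [h.val == true]
15. n11.wid = true  [terminal]
16. n12.idx = false  [A₀.idx == true]
17. n13.fin = 2  [terminal]
18. n14.val = true  [terminal]
19. n12.depth = -8  [c.fin - 10]
20. n12.cnt = -6  [c.fin * -2 - 2]
21. n10.depth = 19  [A₁.cnt * -1 + 13]
22. n10.cnt = -4  [A₁.depth + 4]
23. n0.key = 17  [A.depth - 2]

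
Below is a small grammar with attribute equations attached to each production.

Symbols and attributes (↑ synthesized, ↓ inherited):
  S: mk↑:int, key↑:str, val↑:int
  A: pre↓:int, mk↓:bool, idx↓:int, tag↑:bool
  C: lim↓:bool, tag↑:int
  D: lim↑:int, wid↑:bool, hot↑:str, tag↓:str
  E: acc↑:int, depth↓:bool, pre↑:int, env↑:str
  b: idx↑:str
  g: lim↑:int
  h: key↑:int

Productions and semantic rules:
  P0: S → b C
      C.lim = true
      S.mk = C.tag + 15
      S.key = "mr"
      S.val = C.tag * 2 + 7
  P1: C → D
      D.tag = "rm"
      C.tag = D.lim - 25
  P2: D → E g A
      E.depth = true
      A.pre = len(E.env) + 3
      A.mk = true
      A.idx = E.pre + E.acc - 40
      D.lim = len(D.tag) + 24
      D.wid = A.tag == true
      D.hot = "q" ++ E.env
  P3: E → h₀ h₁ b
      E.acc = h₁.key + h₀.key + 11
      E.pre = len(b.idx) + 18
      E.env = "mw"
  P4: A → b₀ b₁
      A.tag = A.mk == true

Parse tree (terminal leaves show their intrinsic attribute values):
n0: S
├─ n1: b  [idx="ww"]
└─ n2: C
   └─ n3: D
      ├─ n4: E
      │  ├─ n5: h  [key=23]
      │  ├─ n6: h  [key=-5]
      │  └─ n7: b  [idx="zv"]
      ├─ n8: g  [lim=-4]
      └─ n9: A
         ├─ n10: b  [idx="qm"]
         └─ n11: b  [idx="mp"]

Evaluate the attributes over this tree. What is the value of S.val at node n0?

1. n1.idx = "ww"  [terminal]
2. n2.lim = true  [true]
3. n3.tag = "rm"  ["rm"]
4. n4.depth = true  [true]
5. n5.key = 23  [terminal]
6. n6.key = -5  [terminal]
7. n7.idx = "zv"  [terminal]
8. n4.acc = 29  [h₁.key + h₀.key + 11]
9. n4.pre = 20  [len(b.idx) + 18]
10. n4.env = "mw"  ["mw"]
11. n8.lim = -4  [terminal]
12. n9.pre = 5  [len(E.env) + 3]
13. n9.mk = true  [true]
14. n9.idx = 9  [E.pre + E.acc - 40]
15. n10.idx = "qm"  [terminal]
16. n11.idx = "mp"  [terminal]
17. n9.tag = true  [A.mk == true]
18. n3.lim = 26  [len(D.tag) + 24]
19. n3.wid = true  [A.tag == true]
20. n3.hot = "qmw"  ["q" ++ E.env]
21. n2.tag = 1  [D.lim - 25]
22. n0.mk = 16  [C.tag + 15]
23. n0.key = "mr"  ["mr"]
24. n0.val = 9  [C.tag * 2 + 7]

9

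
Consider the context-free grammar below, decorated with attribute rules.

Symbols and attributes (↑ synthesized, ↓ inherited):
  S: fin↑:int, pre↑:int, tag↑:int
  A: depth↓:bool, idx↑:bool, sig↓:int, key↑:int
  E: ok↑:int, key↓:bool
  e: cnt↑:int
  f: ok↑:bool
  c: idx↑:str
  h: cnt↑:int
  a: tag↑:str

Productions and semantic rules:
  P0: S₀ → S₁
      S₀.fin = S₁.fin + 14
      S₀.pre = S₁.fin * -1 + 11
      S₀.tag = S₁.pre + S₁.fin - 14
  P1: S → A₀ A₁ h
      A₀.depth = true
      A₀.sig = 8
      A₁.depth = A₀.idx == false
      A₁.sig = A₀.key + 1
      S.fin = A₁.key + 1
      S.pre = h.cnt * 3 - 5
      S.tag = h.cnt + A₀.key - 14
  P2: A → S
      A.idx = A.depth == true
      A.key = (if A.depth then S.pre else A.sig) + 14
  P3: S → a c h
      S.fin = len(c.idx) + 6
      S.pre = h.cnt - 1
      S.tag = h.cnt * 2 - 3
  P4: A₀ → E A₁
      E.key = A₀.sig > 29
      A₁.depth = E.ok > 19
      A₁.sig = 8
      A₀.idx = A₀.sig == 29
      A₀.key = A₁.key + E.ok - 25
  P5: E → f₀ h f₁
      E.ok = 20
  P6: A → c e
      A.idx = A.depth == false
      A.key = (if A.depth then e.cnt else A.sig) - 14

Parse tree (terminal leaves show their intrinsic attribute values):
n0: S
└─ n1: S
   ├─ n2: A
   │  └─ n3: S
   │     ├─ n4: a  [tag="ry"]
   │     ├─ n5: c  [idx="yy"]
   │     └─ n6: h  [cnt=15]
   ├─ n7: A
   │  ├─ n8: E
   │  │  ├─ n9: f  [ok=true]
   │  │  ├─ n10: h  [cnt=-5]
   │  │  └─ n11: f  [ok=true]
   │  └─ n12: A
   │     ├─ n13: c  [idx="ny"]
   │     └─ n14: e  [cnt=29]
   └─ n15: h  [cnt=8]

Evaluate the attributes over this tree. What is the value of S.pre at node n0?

0

1. n2.depth = true  [true]
2. n2.sig = 8  [8]
3. n4.tag = "ry"  [terminal]
4. n5.idx = "yy"  [terminal]
5. n6.cnt = 15  [terminal]
6. n3.fin = 8  [len(c.idx) + 6]
7. n3.pre = 14  [h.cnt - 1]
8. n3.tag = 27  [h.cnt * 2 - 3]
9. n2.idx = true  [A.depth == true]
10. n2.key = 28  [(if A.depth then S.pre else A.sig) + 14]
11. n7.depth = false  [A₀.idx == false]
12. n7.sig = 29  [A₀.key + 1]
13. n8.key = false  [A₀.sig > 29]
14. n9.ok = true  [terminal]
15. n10.cnt = -5  [terminal]
16. n11.ok = true  [terminal]
17. n8.ok = 20  [20]
18. n12.depth = true  [E.ok > 19]
19. n12.sig = 8  [8]
20. n13.idx = "ny"  [terminal]
21. n14.cnt = 29  [terminal]
22. n12.idx = false  [A.depth == false]
23. n12.key = 15  [(if A.depth then e.cnt else A.sig) - 14]
24. n7.idx = true  [A₀.sig == 29]
25. n7.key = 10  [A₁.key + E.ok - 25]
26. n15.cnt = 8  [terminal]
27. n1.fin = 11  [A₁.key + 1]
28. n1.pre = 19  [h.cnt * 3 - 5]
29. n1.tag = 22  [h.cnt + A₀.key - 14]
30. n0.fin = 25  [S₁.fin + 14]
31. n0.pre = 0  [S₁.fin * -1 + 11]
32. n0.tag = 16  [S₁.pre + S₁.fin - 14]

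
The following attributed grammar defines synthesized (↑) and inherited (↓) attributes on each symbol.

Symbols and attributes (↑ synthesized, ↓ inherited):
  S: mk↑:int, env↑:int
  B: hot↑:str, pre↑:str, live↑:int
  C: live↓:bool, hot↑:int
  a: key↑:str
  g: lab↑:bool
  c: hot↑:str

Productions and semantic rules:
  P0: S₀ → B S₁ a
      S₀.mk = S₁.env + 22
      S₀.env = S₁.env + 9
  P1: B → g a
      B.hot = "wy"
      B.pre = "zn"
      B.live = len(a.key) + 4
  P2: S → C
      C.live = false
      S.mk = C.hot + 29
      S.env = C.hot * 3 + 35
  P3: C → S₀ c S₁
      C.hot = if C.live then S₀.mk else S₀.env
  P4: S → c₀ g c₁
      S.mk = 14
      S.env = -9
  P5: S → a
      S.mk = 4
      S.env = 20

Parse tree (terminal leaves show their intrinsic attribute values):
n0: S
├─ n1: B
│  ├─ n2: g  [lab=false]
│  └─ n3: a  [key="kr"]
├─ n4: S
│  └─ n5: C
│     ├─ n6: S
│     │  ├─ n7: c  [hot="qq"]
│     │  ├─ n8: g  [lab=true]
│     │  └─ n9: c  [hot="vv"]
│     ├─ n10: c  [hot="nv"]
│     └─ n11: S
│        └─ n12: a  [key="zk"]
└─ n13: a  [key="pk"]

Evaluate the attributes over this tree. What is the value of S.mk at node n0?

30

1. n2.lab = false  [terminal]
2. n3.key = "kr"  [terminal]
3. n1.hot = "wy"  ["wy"]
4. n1.pre = "zn"  ["zn"]
5. n1.live = 6  [len(a.key) + 4]
6. n5.live = false  [false]
7. n7.hot = "qq"  [terminal]
8. n8.lab = true  [terminal]
9. n9.hot = "vv"  [terminal]
10. n6.mk = 14  [14]
11. n6.env = -9  [-9]
12. n10.hot = "nv"  [terminal]
13. n12.key = "zk"  [terminal]
14. n11.mk = 4  [4]
15. n11.env = 20  [20]
16. n5.hot = -9  [if C.live then S₀.mk else S₀.env]
17. n4.mk = 20  [C.hot + 29]
18. n4.env = 8  [C.hot * 3 + 35]
19. n13.key = "pk"  [terminal]
20. n0.mk = 30  [S₁.env + 22]
21. n0.env = 17  [S₁.env + 9]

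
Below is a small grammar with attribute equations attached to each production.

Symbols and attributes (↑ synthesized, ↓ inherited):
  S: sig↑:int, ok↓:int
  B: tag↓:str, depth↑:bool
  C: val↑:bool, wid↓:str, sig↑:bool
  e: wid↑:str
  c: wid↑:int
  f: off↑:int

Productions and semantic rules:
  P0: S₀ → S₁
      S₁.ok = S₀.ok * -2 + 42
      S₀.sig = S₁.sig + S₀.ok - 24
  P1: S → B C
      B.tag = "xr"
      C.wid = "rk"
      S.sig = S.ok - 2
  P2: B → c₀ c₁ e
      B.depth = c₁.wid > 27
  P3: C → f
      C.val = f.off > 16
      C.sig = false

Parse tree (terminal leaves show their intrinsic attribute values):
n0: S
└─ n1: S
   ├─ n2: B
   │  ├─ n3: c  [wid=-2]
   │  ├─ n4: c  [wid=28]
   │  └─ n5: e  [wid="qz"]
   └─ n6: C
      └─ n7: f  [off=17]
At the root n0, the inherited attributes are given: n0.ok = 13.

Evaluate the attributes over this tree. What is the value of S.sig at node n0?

3

1. n0.ok = 13  [given at root]
2. n1.ok = 16  [S₀.ok * -2 + 42]
3. n2.tag = "xr"  ["xr"]
4. n3.wid = -2  [terminal]
5. n4.wid = 28  [terminal]
6. n5.wid = "qz"  [terminal]
7. n2.depth = true  [c₁.wid > 27]
8. n6.wid = "rk"  ["rk"]
9. n7.off = 17  [terminal]
10. n6.val = true  [f.off > 16]
11. n6.sig = false  [false]
12. n1.sig = 14  [S.ok - 2]
13. n0.sig = 3  [S₁.sig + S₀.ok - 24]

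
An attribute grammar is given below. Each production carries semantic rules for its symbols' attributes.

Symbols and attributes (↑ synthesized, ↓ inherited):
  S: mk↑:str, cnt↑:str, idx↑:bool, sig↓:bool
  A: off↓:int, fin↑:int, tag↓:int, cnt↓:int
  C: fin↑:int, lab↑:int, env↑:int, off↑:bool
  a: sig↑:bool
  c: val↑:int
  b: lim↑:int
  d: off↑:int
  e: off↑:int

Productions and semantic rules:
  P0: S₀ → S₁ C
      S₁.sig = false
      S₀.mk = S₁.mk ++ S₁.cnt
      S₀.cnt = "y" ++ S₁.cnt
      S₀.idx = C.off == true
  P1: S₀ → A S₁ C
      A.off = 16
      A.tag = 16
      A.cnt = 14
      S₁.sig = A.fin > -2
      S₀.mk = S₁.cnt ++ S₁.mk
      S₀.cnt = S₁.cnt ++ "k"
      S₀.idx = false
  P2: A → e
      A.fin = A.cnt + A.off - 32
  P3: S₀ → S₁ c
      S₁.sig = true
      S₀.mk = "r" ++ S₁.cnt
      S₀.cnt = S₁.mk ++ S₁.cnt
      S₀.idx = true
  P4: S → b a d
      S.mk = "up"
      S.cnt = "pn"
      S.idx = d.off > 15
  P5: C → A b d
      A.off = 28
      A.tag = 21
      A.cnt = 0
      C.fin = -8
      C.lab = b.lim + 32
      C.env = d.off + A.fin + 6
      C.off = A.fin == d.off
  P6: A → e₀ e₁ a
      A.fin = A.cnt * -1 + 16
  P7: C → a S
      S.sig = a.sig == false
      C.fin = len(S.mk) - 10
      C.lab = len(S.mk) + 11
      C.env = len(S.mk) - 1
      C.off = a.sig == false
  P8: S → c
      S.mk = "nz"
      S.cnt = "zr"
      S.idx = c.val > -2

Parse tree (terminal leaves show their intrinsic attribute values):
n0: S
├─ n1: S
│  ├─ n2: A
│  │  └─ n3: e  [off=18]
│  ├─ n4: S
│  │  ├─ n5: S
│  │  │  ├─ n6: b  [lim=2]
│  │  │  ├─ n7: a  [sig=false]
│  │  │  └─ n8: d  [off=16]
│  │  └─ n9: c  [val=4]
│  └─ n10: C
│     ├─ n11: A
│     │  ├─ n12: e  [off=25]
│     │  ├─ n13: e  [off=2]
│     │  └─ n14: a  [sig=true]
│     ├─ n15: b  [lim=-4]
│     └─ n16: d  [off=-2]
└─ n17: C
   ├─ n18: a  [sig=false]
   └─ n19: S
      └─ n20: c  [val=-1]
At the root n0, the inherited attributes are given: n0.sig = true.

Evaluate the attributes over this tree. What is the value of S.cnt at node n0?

1. n0.sig = true  [given at root]
2. n1.sig = false  [false]
3. n2.off = 16  [16]
4. n2.tag = 16  [16]
5. n2.cnt = 14  [14]
6. n3.off = 18  [terminal]
7. n2.fin = -2  [A.cnt + A.off - 32]
8. n4.sig = false  [A.fin > -2]
9. n5.sig = true  [true]
10. n6.lim = 2  [terminal]
11. n7.sig = false  [terminal]
12. n8.off = 16  [terminal]
13. n5.mk = "up"  ["up"]
14. n5.cnt = "pn"  ["pn"]
15. n5.idx = true  [d.off > 15]
16. n9.val = 4  [terminal]
17. n4.mk = "rpn"  ["r" ++ S₁.cnt]
18. n4.cnt = "uppn"  [S₁.mk ++ S₁.cnt]
19. n4.idx = true  [true]
20. n11.off = 28  [28]
21. n11.tag = 21  [21]
22. n11.cnt = 0  [0]
23. n12.off = 25  [terminal]
24. n13.off = 2  [terminal]
25. n14.sig = true  [terminal]
26. n11.fin = 16  [A.cnt * -1 + 16]
27. n15.lim = -4  [terminal]
28. n16.off = -2  [terminal]
29. n10.fin = -8  [-8]
30. n10.lab = 28  [b.lim + 32]
31. n10.env = 20  [d.off + A.fin + 6]
32. n10.off = false  [A.fin == d.off]
33. n1.mk = "uppnrpn"  [S₁.cnt ++ S₁.mk]
34. n1.cnt = "uppnk"  [S₁.cnt ++ "k"]
35. n1.idx = false  [false]
36. n18.sig = false  [terminal]
37. n19.sig = true  [a.sig == false]
38. n20.val = -1  [terminal]
39. n19.mk = "nz"  ["nz"]
40. n19.cnt = "zr"  ["zr"]
41. n19.idx = true  [c.val > -2]
42. n17.fin = -8  [len(S.mk) - 10]
43. n17.lab = 13  [len(S.mk) + 11]
44. n17.env = 1  [len(S.mk) - 1]
45. n17.off = true  [a.sig == false]
46. n0.mk = "uppnrpnuppnk"  [S₁.mk ++ S₁.cnt]
47. n0.cnt = "yuppnk"  ["y" ++ S₁.cnt]
48. n0.idx = true  [C.off == true]

"yuppnk"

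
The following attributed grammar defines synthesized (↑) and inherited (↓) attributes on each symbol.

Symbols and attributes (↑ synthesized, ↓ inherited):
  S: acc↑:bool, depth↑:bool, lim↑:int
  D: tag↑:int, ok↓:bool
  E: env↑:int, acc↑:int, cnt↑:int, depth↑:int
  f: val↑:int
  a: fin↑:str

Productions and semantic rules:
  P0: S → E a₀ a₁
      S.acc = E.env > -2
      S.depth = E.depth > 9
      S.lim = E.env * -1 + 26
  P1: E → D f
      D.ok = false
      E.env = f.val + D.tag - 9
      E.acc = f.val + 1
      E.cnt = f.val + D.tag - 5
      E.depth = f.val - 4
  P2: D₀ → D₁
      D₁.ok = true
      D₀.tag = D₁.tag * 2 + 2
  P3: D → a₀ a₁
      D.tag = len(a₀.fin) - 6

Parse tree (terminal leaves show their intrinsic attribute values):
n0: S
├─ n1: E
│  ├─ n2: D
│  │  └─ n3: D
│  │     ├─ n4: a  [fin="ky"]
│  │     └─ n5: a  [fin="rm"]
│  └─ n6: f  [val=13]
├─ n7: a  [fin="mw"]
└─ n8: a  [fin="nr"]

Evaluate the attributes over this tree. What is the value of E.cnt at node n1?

2

1. n2.ok = false  [false]
2. n3.ok = true  [true]
3. n4.fin = "ky"  [terminal]
4. n5.fin = "rm"  [terminal]
5. n3.tag = -4  [len(a₀.fin) - 6]
6. n2.tag = -6  [D₁.tag * 2 + 2]
7. n6.val = 13  [terminal]
8. n1.env = -2  [f.val + D.tag - 9]
9. n1.acc = 14  [f.val + 1]
10. n1.cnt = 2  [f.val + D.tag - 5]
11. n1.depth = 9  [f.val - 4]
12. n7.fin = "mw"  [terminal]
13. n8.fin = "nr"  [terminal]
14. n0.acc = false  [E.env > -2]
15. n0.depth = false  [E.depth > 9]
16. n0.lim = 28  [E.env * -1 + 26]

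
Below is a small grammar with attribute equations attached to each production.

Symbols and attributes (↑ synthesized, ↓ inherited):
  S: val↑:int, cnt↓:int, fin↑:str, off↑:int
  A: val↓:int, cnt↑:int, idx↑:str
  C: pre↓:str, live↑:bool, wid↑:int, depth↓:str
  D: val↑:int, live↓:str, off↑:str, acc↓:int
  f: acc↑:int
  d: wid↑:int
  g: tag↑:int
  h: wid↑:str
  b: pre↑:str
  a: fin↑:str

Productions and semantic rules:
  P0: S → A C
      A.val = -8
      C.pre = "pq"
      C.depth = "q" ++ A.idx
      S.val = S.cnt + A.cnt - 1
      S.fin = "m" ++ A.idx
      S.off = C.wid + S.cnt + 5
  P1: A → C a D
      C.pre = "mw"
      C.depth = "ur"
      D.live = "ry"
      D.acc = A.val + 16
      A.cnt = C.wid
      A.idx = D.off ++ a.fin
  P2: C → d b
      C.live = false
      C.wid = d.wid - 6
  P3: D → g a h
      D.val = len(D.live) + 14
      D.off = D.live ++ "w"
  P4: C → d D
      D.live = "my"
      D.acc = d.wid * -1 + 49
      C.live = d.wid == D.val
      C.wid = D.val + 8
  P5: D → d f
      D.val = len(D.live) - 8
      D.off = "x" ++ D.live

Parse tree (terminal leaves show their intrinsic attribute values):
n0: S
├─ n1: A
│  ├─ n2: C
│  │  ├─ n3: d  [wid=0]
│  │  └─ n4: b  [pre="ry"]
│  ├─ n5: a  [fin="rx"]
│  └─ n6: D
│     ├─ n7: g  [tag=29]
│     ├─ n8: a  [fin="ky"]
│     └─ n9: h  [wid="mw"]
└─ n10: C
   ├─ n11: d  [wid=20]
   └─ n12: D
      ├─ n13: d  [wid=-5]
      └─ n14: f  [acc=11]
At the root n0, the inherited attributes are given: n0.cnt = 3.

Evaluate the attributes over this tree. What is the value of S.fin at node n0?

"mrywrx"

1. n0.cnt = 3  [given at root]
2. n1.val = -8  [-8]
3. n2.pre = "mw"  ["mw"]
4. n2.depth = "ur"  ["ur"]
5. n3.wid = 0  [terminal]
6. n4.pre = "ry"  [terminal]
7. n2.live = false  [false]
8. n2.wid = -6  [d.wid - 6]
9. n5.fin = "rx"  [terminal]
10. n6.live = "ry"  ["ry"]
11. n6.acc = 8  [A.val + 16]
12. n7.tag = 29  [terminal]
13. n8.fin = "ky"  [terminal]
14. n9.wid = "mw"  [terminal]
15. n6.val = 16  [len(D.live) + 14]
16. n6.off = "ryw"  [D.live ++ "w"]
17. n1.cnt = -6  [C.wid]
18. n1.idx = "rywrx"  [D.off ++ a.fin]
19. n10.pre = "pq"  ["pq"]
20. n10.depth = "qrywrx"  ["q" ++ A.idx]
21. n11.wid = 20  [terminal]
22. n12.live = "my"  ["my"]
23. n12.acc = 29  [d.wid * -1 + 49]
24. n13.wid = -5  [terminal]
25. n14.acc = 11  [terminal]
26. n12.val = -6  [len(D.live) - 8]
27. n12.off = "xmy"  ["x" ++ D.live]
28. n10.live = false  [d.wid == D.val]
29. n10.wid = 2  [D.val + 8]
30. n0.val = -4  [S.cnt + A.cnt - 1]
31. n0.fin = "mrywrx"  ["m" ++ A.idx]
32. n0.off = 10  [C.wid + S.cnt + 5]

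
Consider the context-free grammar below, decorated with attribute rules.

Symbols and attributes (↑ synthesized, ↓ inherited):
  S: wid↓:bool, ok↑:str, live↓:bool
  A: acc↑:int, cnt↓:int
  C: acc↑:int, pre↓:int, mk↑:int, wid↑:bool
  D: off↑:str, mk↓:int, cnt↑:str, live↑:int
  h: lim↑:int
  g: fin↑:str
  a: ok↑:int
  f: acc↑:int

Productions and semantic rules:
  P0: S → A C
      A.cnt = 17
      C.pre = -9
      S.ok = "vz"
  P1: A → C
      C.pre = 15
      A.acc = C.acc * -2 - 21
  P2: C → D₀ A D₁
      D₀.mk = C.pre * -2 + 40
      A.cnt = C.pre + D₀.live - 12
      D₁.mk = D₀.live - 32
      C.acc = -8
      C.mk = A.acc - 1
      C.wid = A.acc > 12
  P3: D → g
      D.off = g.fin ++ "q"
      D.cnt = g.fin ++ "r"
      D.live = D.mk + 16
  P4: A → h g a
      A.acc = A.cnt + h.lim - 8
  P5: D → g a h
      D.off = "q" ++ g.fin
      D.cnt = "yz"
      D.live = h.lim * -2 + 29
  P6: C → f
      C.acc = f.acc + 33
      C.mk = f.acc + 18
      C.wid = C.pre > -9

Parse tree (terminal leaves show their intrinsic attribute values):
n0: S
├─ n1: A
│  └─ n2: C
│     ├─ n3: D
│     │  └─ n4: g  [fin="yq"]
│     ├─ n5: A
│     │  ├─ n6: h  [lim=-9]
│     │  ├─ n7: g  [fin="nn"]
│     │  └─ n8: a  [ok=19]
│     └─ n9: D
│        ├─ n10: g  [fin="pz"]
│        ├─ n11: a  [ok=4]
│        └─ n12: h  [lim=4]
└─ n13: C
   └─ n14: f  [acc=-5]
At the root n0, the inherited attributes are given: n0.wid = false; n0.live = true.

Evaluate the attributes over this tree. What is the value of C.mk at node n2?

1. n0.wid = false  [given at root]
2. n0.live = true  [given at root]
3. n1.cnt = 17  [17]
4. n2.pre = 15  [15]
5. n3.mk = 10  [C.pre * -2 + 40]
6. n4.fin = "yq"  [terminal]
7. n3.off = "yqq"  [g.fin ++ "q"]
8. n3.cnt = "yqr"  [g.fin ++ "r"]
9. n3.live = 26  [D.mk + 16]
10. n5.cnt = 29  [C.pre + D₀.live - 12]
11. n6.lim = -9  [terminal]
12. n7.fin = "nn"  [terminal]
13. n8.ok = 19  [terminal]
14. n5.acc = 12  [A.cnt + h.lim - 8]
15. n9.mk = -6  [D₀.live - 32]
16. n10.fin = "pz"  [terminal]
17. n11.ok = 4  [terminal]
18. n12.lim = 4  [terminal]
19. n9.off = "qpz"  ["q" ++ g.fin]
20. n9.cnt = "yz"  ["yz"]
21. n9.live = 21  [h.lim * -2 + 29]
22. n2.acc = -8  [-8]
23. n2.mk = 11  [A.acc - 1]
24. n2.wid = false  [A.acc > 12]
25. n1.acc = -5  [C.acc * -2 - 21]
26. n13.pre = -9  [-9]
27. n14.acc = -5  [terminal]
28. n13.acc = 28  [f.acc + 33]
29. n13.mk = 13  [f.acc + 18]
30. n13.wid = false  [C.pre > -9]
31. n0.ok = "vz"  ["vz"]

11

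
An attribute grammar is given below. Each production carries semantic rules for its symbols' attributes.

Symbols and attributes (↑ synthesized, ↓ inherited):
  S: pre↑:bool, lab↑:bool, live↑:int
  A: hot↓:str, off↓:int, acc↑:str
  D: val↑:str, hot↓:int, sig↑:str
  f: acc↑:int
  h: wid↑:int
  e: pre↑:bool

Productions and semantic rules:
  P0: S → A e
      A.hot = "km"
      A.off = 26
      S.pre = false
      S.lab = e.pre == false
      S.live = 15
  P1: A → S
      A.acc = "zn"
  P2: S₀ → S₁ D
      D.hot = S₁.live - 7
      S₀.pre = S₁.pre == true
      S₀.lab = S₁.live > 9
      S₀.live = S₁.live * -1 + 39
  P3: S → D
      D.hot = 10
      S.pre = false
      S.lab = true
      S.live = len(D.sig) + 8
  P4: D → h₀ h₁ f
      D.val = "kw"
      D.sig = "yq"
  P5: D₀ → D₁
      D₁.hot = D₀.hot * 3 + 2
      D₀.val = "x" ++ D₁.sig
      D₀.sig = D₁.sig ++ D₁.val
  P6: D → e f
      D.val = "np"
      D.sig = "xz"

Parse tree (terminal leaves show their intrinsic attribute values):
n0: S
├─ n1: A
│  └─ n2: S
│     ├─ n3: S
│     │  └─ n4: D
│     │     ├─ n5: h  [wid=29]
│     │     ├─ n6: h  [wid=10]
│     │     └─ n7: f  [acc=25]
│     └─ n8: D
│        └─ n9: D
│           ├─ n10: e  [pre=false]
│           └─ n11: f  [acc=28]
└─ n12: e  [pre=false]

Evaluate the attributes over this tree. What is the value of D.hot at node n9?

11

1. n1.hot = "km"  ["km"]
2. n1.off = 26  [26]
3. n4.hot = 10  [10]
4. n5.wid = 29  [terminal]
5. n6.wid = 10  [terminal]
6. n7.acc = 25  [terminal]
7. n4.val = "kw"  ["kw"]
8. n4.sig = "yq"  ["yq"]
9. n3.pre = false  [false]
10. n3.lab = true  [true]
11. n3.live = 10  [len(D.sig) + 8]
12. n8.hot = 3  [S₁.live - 7]
13. n9.hot = 11  [D₀.hot * 3 + 2]
14. n10.pre = false  [terminal]
15. n11.acc = 28  [terminal]
16. n9.val = "np"  ["np"]
17. n9.sig = "xz"  ["xz"]
18. n8.val = "xxz"  ["x" ++ D₁.sig]
19. n8.sig = "xznp"  [D₁.sig ++ D₁.val]
20. n2.pre = false  [S₁.pre == true]
21. n2.lab = true  [S₁.live > 9]
22. n2.live = 29  [S₁.live * -1 + 39]
23. n1.acc = "zn"  ["zn"]
24. n12.pre = false  [terminal]
25. n0.pre = false  [false]
26. n0.lab = true  [e.pre == false]
27. n0.live = 15  [15]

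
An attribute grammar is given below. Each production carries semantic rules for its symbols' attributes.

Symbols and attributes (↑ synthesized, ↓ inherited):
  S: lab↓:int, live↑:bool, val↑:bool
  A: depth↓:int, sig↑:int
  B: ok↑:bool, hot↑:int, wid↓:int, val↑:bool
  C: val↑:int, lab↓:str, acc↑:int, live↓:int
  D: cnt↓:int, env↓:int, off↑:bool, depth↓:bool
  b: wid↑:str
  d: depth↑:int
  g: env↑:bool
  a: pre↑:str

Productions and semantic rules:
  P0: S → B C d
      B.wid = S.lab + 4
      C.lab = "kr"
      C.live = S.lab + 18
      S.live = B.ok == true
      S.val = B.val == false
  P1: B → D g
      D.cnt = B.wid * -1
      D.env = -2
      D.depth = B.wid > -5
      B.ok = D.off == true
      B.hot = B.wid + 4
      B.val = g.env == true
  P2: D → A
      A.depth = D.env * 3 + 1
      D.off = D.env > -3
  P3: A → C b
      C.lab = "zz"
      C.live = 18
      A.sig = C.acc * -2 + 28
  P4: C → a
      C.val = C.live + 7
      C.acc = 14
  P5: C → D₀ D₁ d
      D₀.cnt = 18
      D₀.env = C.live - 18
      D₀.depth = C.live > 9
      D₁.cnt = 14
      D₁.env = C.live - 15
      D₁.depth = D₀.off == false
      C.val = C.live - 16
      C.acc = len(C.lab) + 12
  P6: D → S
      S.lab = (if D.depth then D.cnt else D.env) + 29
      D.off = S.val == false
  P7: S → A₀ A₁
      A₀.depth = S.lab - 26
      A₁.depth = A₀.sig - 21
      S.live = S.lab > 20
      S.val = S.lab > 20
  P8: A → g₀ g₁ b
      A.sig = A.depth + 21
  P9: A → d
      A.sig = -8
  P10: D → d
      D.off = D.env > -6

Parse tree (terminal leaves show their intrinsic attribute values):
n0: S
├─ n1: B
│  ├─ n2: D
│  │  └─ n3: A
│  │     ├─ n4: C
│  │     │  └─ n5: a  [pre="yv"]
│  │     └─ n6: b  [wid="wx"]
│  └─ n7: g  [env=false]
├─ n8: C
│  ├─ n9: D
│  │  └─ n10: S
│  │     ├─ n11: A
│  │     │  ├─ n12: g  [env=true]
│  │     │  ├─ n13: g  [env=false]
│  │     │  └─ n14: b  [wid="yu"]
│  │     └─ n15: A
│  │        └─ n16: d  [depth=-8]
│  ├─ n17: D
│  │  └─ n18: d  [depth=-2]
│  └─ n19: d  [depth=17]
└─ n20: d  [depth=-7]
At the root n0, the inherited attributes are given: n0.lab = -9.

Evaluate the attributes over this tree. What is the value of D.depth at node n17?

false

1. n0.lab = -9  [given at root]
2. n1.wid = -5  [S.lab + 4]
3. n2.cnt = 5  [B.wid * -1]
4. n2.env = -2  [-2]
5. n2.depth = false  [B.wid > -5]
6. n3.depth = -5  [D.env * 3 + 1]
7. n4.lab = "zz"  ["zz"]
8. n4.live = 18  [18]
9. n5.pre = "yv"  [terminal]
10. n4.val = 25  [C.live + 7]
11. n4.acc = 14  [14]
12. n6.wid = "wx"  [terminal]
13. n3.sig = 0  [C.acc * -2 + 28]
14. n2.off = true  [D.env > -3]
15. n7.env = false  [terminal]
16. n1.ok = true  [D.off == true]
17. n1.hot = -1  [B.wid + 4]
18. n1.val = false  [g.env == true]
19. n8.lab = "kr"  ["kr"]
20. n8.live = 9  [S.lab + 18]
21. n9.cnt = 18  [18]
22. n9.env = -9  [C.live - 18]
23. n9.depth = false  [C.live > 9]
24. n10.lab = 20  [(if D.depth then D.cnt else D.env) + 29]
25. n11.depth = -6  [S.lab - 26]
26. n12.env = true  [terminal]
27. n13.env = false  [terminal]
28. n14.wid = "yu"  [terminal]
29. n11.sig = 15  [A.depth + 21]
30. n15.depth = -6  [A₀.sig - 21]
31. n16.depth = -8  [terminal]
32. n15.sig = -8  [-8]
33. n10.live = false  [S.lab > 20]
34. n10.val = false  [S.lab > 20]
35. n9.off = true  [S.val == false]
36. n17.cnt = 14  [14]
37. n17.env = -6  [C.live - 15]
38. n17.depth = false  [D₀.off == false]
39. n18.depth = -2  [terminal]
40. n17.off = false  [D.env > -6]
41. n19.depth = 17  [terminal]
42. n8.val = -7  [C.live - 16]
43. n8.acc = 14  [len(C.lab) + 12]
44. n20.depth = -7  [terminal]
45. n0.live = true  [B.ok == true]
46. n0.val = true  [B.val == false]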